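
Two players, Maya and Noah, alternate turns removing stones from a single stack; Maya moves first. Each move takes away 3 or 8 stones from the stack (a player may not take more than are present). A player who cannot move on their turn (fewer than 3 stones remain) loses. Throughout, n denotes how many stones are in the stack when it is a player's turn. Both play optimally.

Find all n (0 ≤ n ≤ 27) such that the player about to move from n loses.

Build the W/L table. Terminal = L. A non-terminal position is W if it has a move to some L; otherwise it is L.
n=0: no move → L
n=1: no move → L
n=2: no move → L
n=3: reaches L-position 0 → W
n=4: reaches L-position 1 → W
n=5: reaches L-position 2 → W
n=6: only reaches 3(W), which is W → L
n=7: only reaches 4(W), which is W → L
n=8: reaches L-position 0 → W
n=9: reaches L-position 6 → W
n=10: reaches L-position 7 → W
n=11: only reaches 8(W), 3(W), all W → L
n=12: only reaches 9(W), 4(W), all W → L
n=13: only reaches 10(W), 5(W), all W → L
n=14: reaches L-position 11 → W
n=15: reaches L-position 12 → W
n=16: reaches L-position 13 → W
n=17: only reaches 14(W), 9(W), all W → L
n=18: only reaches 15(W), 10(W), all W → L
n=19: reaches L-position 11 → W
n=20: reaches L-position 17 → W
n=21: reaches L-position 18 → W
n=22: only reaches 19(W), 14(W), all W → L
n=23: only reaches 20(W), 15(W), all W → L
n=24: only reaches 21(W), 16(W), all W → L
n=25: reaches L-position 22 → W
n=26: reaches L-position 23 → W
n=27: reaches L-position 24 → W
The losing starting values of n are exactly the entries labelled L in this table (13 of them).

0, 1, 2, 6, 7, 11, 12, 13, 17, 18, 22, 23, 24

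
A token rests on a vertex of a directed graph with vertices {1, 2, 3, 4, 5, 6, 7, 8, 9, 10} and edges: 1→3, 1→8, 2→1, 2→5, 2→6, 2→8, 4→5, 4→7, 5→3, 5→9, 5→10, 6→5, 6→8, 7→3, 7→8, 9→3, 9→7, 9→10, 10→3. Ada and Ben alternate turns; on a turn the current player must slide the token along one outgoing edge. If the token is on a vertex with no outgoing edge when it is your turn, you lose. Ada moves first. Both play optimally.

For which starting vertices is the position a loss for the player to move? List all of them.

3, 4, 8

Label each position W (a win for the player to move) or L (a loss). A position with no legal move is L; any other position is W exactly when some move reaches an L, and L when every move reaches a W.
Every edge goes from a vertex to one that appears earlier in the order 8, 3, 1, 7, 10, 9, 5, 6, 4, 2, so processing vertices in that order labels each vertex after all of its successors.
8: no outgoing edge → L
3: no outgoing edge → L
1: →3(L), so W
7: →3(L), so W
10: →3(L), so W
9: →3(L), so W
5: →3(L), so W
6: →8(L), so W
4: →5(W), 7(W) — all W, so L
2: →8(L), so W
The losing starting vertices are exactly the entries labelled L in this table (3 of them).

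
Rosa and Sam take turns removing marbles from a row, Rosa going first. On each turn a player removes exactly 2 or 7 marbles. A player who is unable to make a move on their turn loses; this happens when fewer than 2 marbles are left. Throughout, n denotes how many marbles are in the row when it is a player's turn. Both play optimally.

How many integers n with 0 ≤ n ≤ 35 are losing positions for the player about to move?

16

Positions with no move are L. A position that does have a move is losing for the player to move precisely when every available move leads to a winning position for the opponent. Fill in the labels:
n=0: no move → L
n=1: no move → L
n=2: →0(L), so W
n=3: →1(L), so W
n=4: →2(W) only, which is W, so L
n=5: →3(W) only, which is W, so L
n=6: →4(L), so W
n=7: →5(L), so W
n=8: →1(L), so W
n=9: →7(W), 2(W) — all W, so L
n=10: →8(W), 3(W) — all W, so L
n=11: →9(L), so W
n=12: →10(L), so W
n=13: →11(W), 6(W) — all W, so L
n=14: →12(W), 7(W) — all W, so L
n=15: →13(L), so W
n=16: →14(L), so W
n=17: →10(L), so W
n=18: →16(W), 11(W) — all W, so L
n=19: →17(W), 12(W) — all W, so L
n=20: →18(L), so W
n=21: →19(L), so W
n=22: →20(W), 15(W) — all W, so L
n=23: →21(W), 16(W) — all W, so L
n=24: →22(L), so W
n=25: →23(L), so W
n=26: →19(L), so W
n=27: →25(W), 20(W) — all W, so L
n=28: →26(W), 21(W) — all W, so L
n=29: →27(L), so W
n=30: →28(L), so W
n=31: →29(W), 24(W) — all W, so L
n=32: →30(W), 25(W) — all W, so L
n=33: →31(L), so W
n=34: →32(L), so W
n=35: →28(L), so W
L entries with 0 ≤ n ≤ 35: n = 0, 1, 4, 5, 9, 10, 13, 14, 18, 19, 22, 23, 27, 28, 31, 32; that makes 16.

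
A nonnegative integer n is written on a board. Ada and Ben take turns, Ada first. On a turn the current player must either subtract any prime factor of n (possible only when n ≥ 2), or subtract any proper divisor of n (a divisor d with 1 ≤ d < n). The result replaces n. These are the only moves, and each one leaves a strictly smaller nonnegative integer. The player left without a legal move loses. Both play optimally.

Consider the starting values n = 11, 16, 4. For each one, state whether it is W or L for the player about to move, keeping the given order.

Build the W/L table. Terminal = L. A non-terminal position is W if it has a move to some L; otherwise it is L.
n=0: no move → L
n=1: no move → L
n=2: reaches L-position 0 → W
n=3: reaches L-position 0 → W
n=4: only reaches 2(W), 3(W), all W → L
n=5: reaches L-position 0 → W
n=6: reaches L-position 4 → W
n=7: reaches L-position 0 → W
n=8: reaches L-position 4 → W
n=9: only reaches 6(W), 8(W), all W → L
n=10: reaches L-position 9 → W
n=11: reaches L-position 0 → W
n=12: reaches L-position 9 → W
n=13: reaches L-position 0 → W
n=14: only reaches 7(W), 12(W), 13(W), all W → L
n=15: reaches L-position 14 → W
n=16: reaches L-position 14 → W

11: W, 16: W, 4: L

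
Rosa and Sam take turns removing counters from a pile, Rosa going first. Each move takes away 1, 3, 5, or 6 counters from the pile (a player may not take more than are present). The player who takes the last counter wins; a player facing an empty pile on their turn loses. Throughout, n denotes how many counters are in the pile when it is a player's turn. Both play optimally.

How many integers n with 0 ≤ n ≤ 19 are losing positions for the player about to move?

Work bottom-up. With no move the player to move loses. Otherwise the position is W if at least one move leads to an L position for the opponent, and L if every move leads to a W.
n=0: no move → L
n=1: can move to 0, which is L ⇒ W
n=2: the only move is to 1(W), a W ⇒ L
n=3: can move to 2, which is L ⇒ W
n=4: moves to 3(W), 1(W); every one is W ⇒ L
n=5: can move to 4, which is L ⇒ W
n=6: can move to 0, which is L ⇒ W
n=7: can move to 4, which is L ⇒ W
n=8: can move to 2, which is L ⇒ W
n=9: can move to 4, which is L ⇒ W
n=10: can move to 4, which is L ⇒ W
n=11: moves to 10(W), 8(W), 6(W), 5(W); every one is W ⇒ L
n=12: can move to 11, which is L ⇒ W
n=13: moves to 12(W), 10(W), 8(W), 7(W); every one is W ⇒ L
n=14: can move to 13, which is L ⇒ W
n=15: moves to 14(W), 12(W), 10(W), 9(W); every one is W ⇒ L
n=16: can move to 15, which is L ⇒ W
n=17: can move to 11, which is L ⇒ W
n=18: can move to 15, which is L ⇒ W
n=19: can move to 13, which is L ⇒ W
L entries with 0 ≤ n ≤ 19: n = 0, 2, 4, 11, 13, 15; that makes 6.

6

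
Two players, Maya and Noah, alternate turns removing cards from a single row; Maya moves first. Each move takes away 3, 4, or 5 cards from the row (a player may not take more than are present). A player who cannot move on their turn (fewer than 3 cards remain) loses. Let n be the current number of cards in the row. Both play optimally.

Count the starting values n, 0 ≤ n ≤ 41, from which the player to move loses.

Use the standard recursion: the mover loses at a terminal position; elsewhere, the mover wins exactly when some move hands the opponent an L position.
n=0: no move → L
n=1: no move → L
n=2: no move → L
n=3: can move to 0, which is L ⇒ W
n=4: can move to 1, which is L ⇒ W
n=5: can move to 2, which is L ⇒ W
n=6: can move to 2, which is L ⇒ W
n=7: can move to 2, which is L ⇒ W
n=8: moves to 5(W), 4(W), 3(W); every one is W ⇒ L
n=9: moves to 6(W), 5(W), 4(W); every one is W ⇒ L
n=10: moves to 7(W), 6(W), 5(W); every one is W ⇒ L
n=11: can move to 8, which is L ⇒ W
n=12: can move to 9, which is L ⇒ W
n=13: can move to 10, which is L ⇒ W
n=14: can move to 10, which is L ⇒ W
n=15: can move to 10, which is L ⇒ W
n=16: moves to 13(W), 12(W), 11(W); every one is W ⇒ L
n=17: moves to 14(W), 13(W), 12(W); every one is W ⇒ L
n=18: moves to 15(W), 14(W), 13(W); every one is W ⇒ L
n=19: can move to 16, which is L ⇒ W
n=20: can move to 17, which is L ⇒ W
n=21: can move to 18, which is L ⇒ W
n=22: can move to 18, which is L ⇒ W
n=23: can move to 18, which is L ⇒ W
n=24: moves to 21(W), 20(W), 19(W); every one is W ⇒ L
n=25: moves to 22(W), 21(W), 20(W); every one is W ⇒ L
n=26: moves to 23(W), 22(W), 21(W); every one is W ⇒ L
n=27: can move to 24, which is L ⇒ W
n=28: can move to 25, which is L ⇒ W
n=29: can move to 26, which is L ⇒ W
n=30: can move to 26, which is L ⇒ W
n=31: can move to 26, which is L ⇒ W
n=32: moves to 29(W), 28(W), 27(W); every one is W ⇒ L
n=33: moves to 30(W), 29(W), 28(W); every one is W ⇒ L
n=34: moves to 31(W), 30(W), 29(W); every one is W ⇒ L
n=35: can move to 32, which is L ⇒ W
n=36: can move to 33, which is L ⇒ W
n=37: can move to 34, which is L ⇒ W
n=38: can move to 34, which is L ⇒ W
n=39: can move to 34, which is L ⇒ W
n=40: moves to 37(W), 36(W), 35(W); every one is W ⇒ L
n=41: moves to 38(W), 37(W), 36(W); every one is W ⇒ L
L entries with 0 ≤ n ≤ 41: n = 0, 1, 2, 8, 9, 10, 16, 17, 18, 24, 25, 26, 32, 33, 34, 40, 41; that makes 17.

17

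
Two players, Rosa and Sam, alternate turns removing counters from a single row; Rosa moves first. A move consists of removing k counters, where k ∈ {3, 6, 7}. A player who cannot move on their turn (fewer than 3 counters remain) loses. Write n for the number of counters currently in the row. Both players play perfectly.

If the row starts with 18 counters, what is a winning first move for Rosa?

Work bottom-up. With no move the player to move loses. Otherwise the position is W if at least one move leads to an L position for the opponent, and L if every move leads to a W.
n=0: no move → L
n=1: no move → L
n=2: no move → L
n=3: →0(L), so W
n=4: →1(L), so W
n=5: →2(L), so W
n=6: →0(L), so W
n=7: →1(L), so W
n=8: →2(L), so W
n=9: →2(L), so W
n=10: →7(W), 4(W), 3(W) — all W, so L
n=11: →8(W), 5(W), 4(W) — all W, so L
n=12: →9(W), 6(W), 5(W) — all W, so L
n=13: →10(L), so W
n=14: →11(L), so W
n=15: →12(L), so W
n=16: →10(L), so W
n=17: →11(L), so W
n=18: →12(L), so W
From 18, the L positions reachable in one move are: 12, 11. Any move reaching one of these is winning.

Remove 6, leaving 12.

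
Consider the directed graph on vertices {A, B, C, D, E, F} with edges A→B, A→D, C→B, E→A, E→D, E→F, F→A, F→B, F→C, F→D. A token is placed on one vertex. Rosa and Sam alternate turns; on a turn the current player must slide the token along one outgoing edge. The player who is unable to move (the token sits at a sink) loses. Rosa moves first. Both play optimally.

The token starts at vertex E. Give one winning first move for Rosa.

Move to D.

Classify positions by backward induction: terminal positions (no move available) are L. From any other position, the mover wins iff some move reaches an L.
Every edge goes from a vertex to one that appears earlier in the order B, D, C, A, F, E, so processing vertices in that order labels each vertex after all of its successors.
B: no outgoing edge → L
D: no outgoing edge → L
C: reaches L-position B → W
A: reaches L-position D → W
F: reaches L-position D → W
E: reaches L-position D → W
From E, the L positions reachable in one move are: D.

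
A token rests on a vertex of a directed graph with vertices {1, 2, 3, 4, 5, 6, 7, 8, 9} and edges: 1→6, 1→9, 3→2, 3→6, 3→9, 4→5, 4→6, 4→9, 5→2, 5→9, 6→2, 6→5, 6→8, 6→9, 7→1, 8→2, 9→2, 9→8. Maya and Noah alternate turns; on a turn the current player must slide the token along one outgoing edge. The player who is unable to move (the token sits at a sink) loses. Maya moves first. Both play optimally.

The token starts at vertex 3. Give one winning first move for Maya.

Build the W/L table. Terminal = L. A non-terminal position is W if it has a move to some L; otherwise it is L.
Every edge goes from a vertex to one that appears earlier in the order 2, 8, 9, 5, 6, 4, 1, 7, 3, so processing vertices in that order labels each vertex after all of its successors.
2: no outgoing edge → L
8: can move to 2, which is L ⇒ W
9: can move to 2, which is L ⇒ W
5: can move to 2, which is L ⇒ W
6: can move to 2, which is L ⇒ W
4: moves to 6(W), 5(W), 9(W); every one is W ⇒ L
1: moves to 6(W), 9(W); every one is W ⇒ L
7: can move to 1, which is L ⇒ W
3: can move to 2, which is L ⇒ W
From 3, the L positions reachable in one move are: 2.

Move to 2.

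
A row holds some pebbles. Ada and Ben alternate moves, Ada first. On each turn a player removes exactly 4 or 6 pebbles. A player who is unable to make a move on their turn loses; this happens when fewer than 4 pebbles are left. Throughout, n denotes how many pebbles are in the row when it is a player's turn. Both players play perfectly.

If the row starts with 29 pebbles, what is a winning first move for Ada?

Build the W/L table. Terminal = L. A non-terminal position is W if it has a move to some L; otherwise it is L.
n=0: no move → L
n=1: no move → L
n=2: no move → L
n=3: no move → L
n=4: →0(L), so W
n=5: →1(L), so W
n=6: →2(L), so W
n=7: →3(L), so W
n=8: →2(L), so W
n=9: →3(L), so W
n=10: →6(W), 4(W) — all W, so L
n=11: →7(W), 5(W) — all W, so L
n=12: →8(W), 6(W) — all W, so L
n=13: →9(W), 7(W) — all W, so L
n=14: →10(L), so W
n=15: →11(L), so W
n=16: →12(L), so W
n=17: →13(L), so W
n=18: →12(L), so W
n=19: →13(L), so W
n=20: →16(W), 14(W) — all W, so L
n=21: →17(W), 15(W) — all W, so L
n=22: →18(W), 16(W) — all W, so L
n=23: →19(W), 17(W) — all W, so L
n=24: →20(L), so W
n=25: →21(L), so W
n=26: →22(L), so W
n=27: →23(L), so W
n=28: →22(L), so W
n=29: →23(L), so W
From 29, the L positions reachable in one move are: 23.

Remove 6, leaving 23.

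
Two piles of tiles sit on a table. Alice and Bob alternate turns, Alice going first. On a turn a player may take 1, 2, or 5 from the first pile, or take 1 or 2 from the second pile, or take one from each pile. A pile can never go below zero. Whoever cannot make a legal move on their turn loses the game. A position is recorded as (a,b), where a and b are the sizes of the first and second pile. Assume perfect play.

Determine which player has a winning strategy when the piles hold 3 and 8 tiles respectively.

Alice wins.

Use the standard recursion: the mover loses at a terminal position; elsewhere, the mover wins exactly when some move hands the opponent an L position.
No move ever increases a pile, so every position that can arise here has a ≤ 3 and b ≤ 8; it is enough to label the cells with 0 ≤ a ≤ 3 and 0 ≤ b ≤ 8.
Every move lowers a or b (never raises either), so fill the grid row by row in increasing a, and left to right within a row: each cell's successors are then already labelled.
      b=0  b=1  b=2  b=3  b=4  b=5  b=6  b=7  b=8
a=0:    L    W    W    L    W    W    L    W    W
a=1:    W    W    L    W    W    L    W    W    L
a=2:    W    L    W    W    L    W    W    L    W
a=3:    L    W    W    L    W    W    L    W    W
Cells with no legal move (terminal, hence L): (0,0).
The remaining L cells, each justified by listing all of its moves:
(0,3): moves to (0,2)(W), (0,1)(W); every one is W ⇒ L
(0,6): moves to (0,5)(W), (0,4)(W); every one is W ⇒ L
(1,2): moves to (0,2)(W), (1,1)(W), (1,0)(W), (0,1)(W); every one is W ⇒ L
(1,5): moves to (0,5)(W), (1,4)(W), (1,3)(W), (0,4)(W); every one is W ⇒ L
(1,8): moves to (0,8)(W), (1,7)(W), (1,6)(W), (0,7)(W); every one is W ⇒ L
(2,1): moves to (1,1)(W), (0,1)(W), (2,0)(W), (1,0)(W); every one is W ⇒ L
(2,4): moves to (1,4)(W), (0,4)(W), (2,3)(W), (2,2)(W), (1,3)(W); every one is W ⇒ L
(2,7): moves to (1,7)(W), (0,7)(W), (2,6)(W), (2,5)(W), (1,6)(W); every one is W ⇒ L
(3,0): moves to (2,0)(W), (1,0)(W); every one is W ⇒ L
(3,3): moves to (2,3)(W), (1,3)(W), (3,2)(W), (3,1)(W), (2,2)(W); every one is W ⇒ L
(3,6): moves to (2,6)(W), (1,6)(W), (3,5)(W), (3,4)(W), (2,5)(W); every one is W ⇒ L
Every other cell has at least one move into one of the L cells above, so it is W.
From (3,8) Alice can move to (1,8), reaching an L position.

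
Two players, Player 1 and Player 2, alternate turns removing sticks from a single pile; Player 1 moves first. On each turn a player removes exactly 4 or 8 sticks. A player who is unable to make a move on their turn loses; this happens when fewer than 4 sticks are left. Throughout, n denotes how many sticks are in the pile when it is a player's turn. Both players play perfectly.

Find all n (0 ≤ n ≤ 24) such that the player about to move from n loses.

Build the W/L table. Terminal = L. A non-terminal position is W if it has a move to some L; otherwise it is L.
n=0: no move → L
n=1: no move → L
n=2: no move → L
n=3: no move → L
n=4: can move to 0, which is L ⇒ W
n=5: can move to 1, which is L ⇒ W
n=6: can move to 2, which is L ⇒ W
n=7: can move to 3, which is L ⇒ W
n=8: can move to 0, which is L ⇒ W
n=9: can move to 1, which is L ⇒ W
n=10: can move to 2, which is L ⇒ W
n=11: can move to 3, which is L ⇒ W
n=12: moves to 8(W), 4(W); every one is W ⇒ L
n=13: moves to 9(W), 5(W); every one is W ⇒ L
n=14: moves to 10(W), 6(W); every one is W ⇒ L
n=15: moves to 11(W), 7(W); every one is W ⇒ L
n=16: can move to 12, which is L ⇒ W
n=17: can move to 13, which is L ⇒ W
n=18: can move to 14, which is L ⇒ W
n=19: can move to 15, which is L ⇒ W
n=20: can move to 12, which is L ⇒ W
n=21: can move to 13, which is L ⇒ W
n=22: can move to 14, which is L ⇒ W
n=23: can move to 15, which is L ⇒ W
n=24: moves to 20(W), 16(W); every one is W ⇒ L
Reading off the rows marked L gives the requested list; there are 9 such values of n.

0, 1, 2, 3, 12, 13, 14, 15, 24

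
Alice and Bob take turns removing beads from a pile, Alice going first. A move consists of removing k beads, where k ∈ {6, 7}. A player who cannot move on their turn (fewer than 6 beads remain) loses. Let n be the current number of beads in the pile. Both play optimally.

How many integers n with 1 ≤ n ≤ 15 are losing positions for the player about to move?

Positions with no move are L. A position that does have a move is losing for the player to move precisely when every available move leads to a winning position for the opponent. Fill in the labels:
n=0: no move → L
n=1: no move → L
n=2: no move → L
n=3: no move → L
n=4: no move → L
n=5: no move → L
n=6: W (go to 0, an L position)
n=7: W (go to 1, an L position)
n=8: W (go to 2, an L position)
n=9: W (go to 3, an L position)
n=10: W (go to 4, an L position)
n=11: W (go to 5, an L position)
n=12: W (go to 5, an L position)
n=13: L (options 7(W), 6(W) are all W)
n=14: L (options 8(W), 7(W) are all W)
n=15: L (options 9(W), 8(W) are all W)
L entries with 1 ≤ n ≤ 15 (n=0 is outside the asked range and is not counted): n = 1, 2, 3, 4, 5, 13, 14, 15; that makes 8.

8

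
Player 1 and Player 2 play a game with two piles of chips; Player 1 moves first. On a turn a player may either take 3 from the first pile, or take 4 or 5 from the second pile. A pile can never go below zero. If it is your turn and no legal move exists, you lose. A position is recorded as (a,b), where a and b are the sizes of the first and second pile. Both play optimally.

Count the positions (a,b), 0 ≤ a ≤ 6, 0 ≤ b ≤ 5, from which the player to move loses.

Use the standard recursion: the mover loses at a terminal position; elsewhere, the mover wins exactly when some move hands the opponent an L position.
Every move lowers a or b (never raises either), so fill the grid row by row in increasing a, and left to right within a row: each cell's successors are then already labelled.
      b=0  b=1  b=2  b=3  b=4  b=5
a=0:    L    L    L    L    W    W
a=1:    L    L    L    L    W    W
a=2:    L    L    L    L    W    W
a=3:    W    W    W    W    L    L
a=4:    W    W    W    W    L    L
a=5:    W    W    W    W    L    L
a=6:    L    L    L    L    W    W
Cells with no legal move (terminal, hence L): (0,0), (0,1), (0,2), (0,3), (1,0), (1,1), (1,2), (1,3), (2,0), (2,1), (2,2), (2,3).
The remaining L cells, each justified by listing all of its moves:
(3,4): only reaches (0,4)(W), (3,0)(W), all W → L
(3,5): only reaches (0,5)(W), (3,1)(W), (3,0)(W), all W → L
(4,4): only reaches (1,4)(W), (4,0)(W), all W → L
(4,5): only reaches (1,5)(W), (4,1)(W), (4,0)(W), all W → L
(5,4): only reaches (2,4)(W), (5,0)(W), all W → L
(5,5): only reaches (2,5)(W), (5,1)(W), (5,0)(W), all W → L
(6,0): only reaches (3,0)(W), which is W → L
(6,1): only reaches (3,1)(W), which is W → L
(6,2): only reaches (3,2)(W), which is W → L
(6,3): only reaches (3,3)(W), which is W → L
Every other cell has at least one move into one of the L cells above, so it is W.
L cells per row: a=0: 4, a=1: 4, a=2: 4, a=3: 2, a=4: 2, a=5: 2, a=6: 4; total 22.

22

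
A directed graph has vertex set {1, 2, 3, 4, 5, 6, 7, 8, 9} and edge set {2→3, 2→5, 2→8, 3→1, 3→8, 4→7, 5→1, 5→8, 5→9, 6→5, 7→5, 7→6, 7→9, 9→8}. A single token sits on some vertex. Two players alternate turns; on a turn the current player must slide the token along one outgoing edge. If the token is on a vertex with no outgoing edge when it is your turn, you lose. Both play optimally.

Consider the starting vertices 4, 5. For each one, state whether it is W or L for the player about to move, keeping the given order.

Work bottom-up. With no move the player to move loses. Otherwise the position is W if at least one move leads to an L position for the opponent, and L if every move leads to a W.
Every edge goes from a vertex to one that appears earlier in the order 8, 1, 9, 3, 5, 6, 7, 2, 4, so processing vertices in that order labels each vertex after all of its successors.
8: no outgoing edge → L
1: no outgoing edge → L
9: W (go to 8, an L position)
3: W (go to 1, an L position)
5: W (go to 1, an L position)
6: L (sole option 5(W) is W)
7: W (go to 6, an L position)
2: W (go to 8, an L position)
4: L (sole option 7(W) is W)

4: L, 5: W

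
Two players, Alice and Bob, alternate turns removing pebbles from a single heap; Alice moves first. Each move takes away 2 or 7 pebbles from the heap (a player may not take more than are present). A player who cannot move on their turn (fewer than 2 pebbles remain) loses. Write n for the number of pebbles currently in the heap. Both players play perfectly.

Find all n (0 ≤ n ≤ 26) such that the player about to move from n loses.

0, 1, 4, 5, 9, 10, 13, 14, 18, 19, 22, 23

Build the W/L table. Terminal = L. A non-terminal position is W if it has a move to some L; otherwise it is L.
n=0: no move → L
n=1: no move → L
n=2: W (go to 0, an L position)
n=3: W (go to 1, an L position)
n=4: L (sole option 2(W) is W)
n=5: L (sole option 3(W) is W)
n=6: W (go to 4, an L position)
n=7: W (go to 5, an L position)
n=8: W (go to 1, an L position)
n=9: L (options 7(W), 2(W) are all W)
n=10: L (options 8(W), 3(W) are all W)
n=11: W (go to 9, an L position)
n=12: W (go to 10, an L position)
n=13: L (options 11(W), 6(W) are all W)
n=14: L (options 12(W), 7(W) are all W)
n=15: W (go to 13, an L position)
n=16: W (go to 14, an L position)
n=17: W (go to 10, an L position)
n=18: L (options 16(W), 11(W) are all W)
n=19: L (options 17(W), 12(W) are all W)
n=20: W (go to 18, an L position)
n=21: W (go to 19, an L position)
n=22: L (options 20(W), 15(W) are all W)
n=23: L (options 21(W), 16(W) are all W)
n=24: W (go to 22, an L position)
n=25: W (go to 23, an L position)
n=26: W (go to 19, an L position)
Reading off the rows marked L gives the requested list; there are 12 such values of n.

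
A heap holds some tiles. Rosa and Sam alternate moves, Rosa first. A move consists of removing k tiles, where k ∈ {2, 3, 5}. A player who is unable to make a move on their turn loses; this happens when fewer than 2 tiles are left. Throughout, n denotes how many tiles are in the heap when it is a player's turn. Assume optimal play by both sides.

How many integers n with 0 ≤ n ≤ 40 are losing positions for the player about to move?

12

Use the standard recursion: the mover loses at a terminal position; elsewhere, the mover wins exactly when some move hands the opponent an L position.
n=0: no move → L
n=1: no move → L
n=2: reaches L-position 0 → W
n=3: reaches L-position 1 → W
n=4: reaches L-position 1 → W
n=5: reaches L-position 0 → W
n=6: reaches L-position 1 → W
n=7: only reaches 5(W), 4(W), 2(W), all W → L
n=8: only reaches 6(W), 5(W), 3(W), all W → L
n=9: reaches L-position 7 → W
n=10: reaches L-position 8 → W
n=11: reaches L-position 8 → W
n=12: reaches L-position 7 → W
n=13: reaches L-position 8 → W
n=14: only reaches 12(W), 11(W), 9(W), all W → L
n=15: only reaches 13(W), 12(W), 10(W), all W → L
n=16: reaches L-position 14 → W
n=17: reaches L-position 15 → W
n=18: reaches L-position 15 → W
n=19: reaches L-position 14 → W
n=20: reaches L-position 15 → W
n=21: only reaches 19(W), 18(W), 16(W), all W → L
n=22: only reaches 20(W), 19(W), 17(W), all W → L
n=23: reaches L-position 21 → W
n=24: reaches L-position 22 → W
n=25: reaches L-position 22 → W
n=26: reaches L-position 21 → W
n=27: reaches L-position 22 → W
n=28: only reaches 26(W), 25(W), 23(W), all W → L
n=29: only reaches 27(W), 26(W), 24(W), all W → L
n=30: reaches L-position 28 → W
n=31: reaches L-position 29 → W
n=32: reaches L-position 29 → W
n=33: reaches L-position 28 → W
n=34: reaches L-position 29 → W
n=35: only reaches 33(W), 32(W), 30(W), all W → L
n=36: only reaches 34(W), 33(W), 31(W), all W → L
n=37: reaches L-position 35 → W
n=38: reaches L-position 36 → W
n=39: reaches L-position 36 → W
n=40: reaches L-position 35 → W
L entries with 0 ≤ n ≤ 40: n = 0, 1, 7, 8, 14, 15, 21, 22, 28, 29, 35, 36; that makes 12.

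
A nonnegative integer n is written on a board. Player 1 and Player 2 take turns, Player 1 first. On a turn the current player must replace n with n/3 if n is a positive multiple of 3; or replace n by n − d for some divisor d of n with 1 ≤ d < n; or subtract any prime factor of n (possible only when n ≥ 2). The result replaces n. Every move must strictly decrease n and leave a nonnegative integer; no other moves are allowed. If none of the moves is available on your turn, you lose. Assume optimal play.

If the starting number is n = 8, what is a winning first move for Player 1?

Move to 4.

Positions with no move are L. A position that does have a move is losing for the player to move precisely when every available move leads to a winning position for the opponent. Fill in the labels:
n=0: no move → L
n=1: no move → L
n=2: can move to 0, which is L ⇒ W
n=3: can move to 0, which is L ⇒ W
n=4: moves to 2(W), 3(W); every one is W ⇒ L
n=5: can move to 0, which is L ⇒ W
n=6: can move to 4, which is L ⇒ W
n=7: can move to 0, which is L ⇒ W
n=8: can move to 4, which is L ⇒ W
From 8, the L positions reachable in one move are: 4.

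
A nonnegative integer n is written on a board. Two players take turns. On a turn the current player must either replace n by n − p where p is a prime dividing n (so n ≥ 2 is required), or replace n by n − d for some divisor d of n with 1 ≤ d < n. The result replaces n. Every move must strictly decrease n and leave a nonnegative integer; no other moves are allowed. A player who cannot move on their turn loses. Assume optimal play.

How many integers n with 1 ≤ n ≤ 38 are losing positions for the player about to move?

9

Positions with no move are L. A position that does have a move is losing for the player to move precisely when every available move leads to a winning position for the opponent. Fill in the labels:
n=0: no move → L
n=1: no move → L
n=2: W (go to 0, an L position)
n=3: W (go to 0, an L position)
n=4: L (options 2(W), 3(W) are all W)
n=5: W (go to 0, an L position)
n=6: W (go to 4, an L position)
n=7: W (go to 0, an L position)
n=8: W (go to 4, an L position)
n=9: L (options 6(W), 8(W) are all W)
n=10: W (go to 9, an L position)
n=11: W (go to 0, an L position)
n=12: W (go to 9, an L position)
n=13: W (go to 0, an L position)
n=14: L (options 7(W), 12(W), 13(W) are all W)
n=15: W (go to 14, an L position)
n=16: W (go to 14, an L position)
n=17: W (go to 0, an L position)
n=18: W (go to 9, an L position)
n=19: W (go to 0, an L position)
n=20: L (options 10(W), 15(W), 16(W), 18(W), 19(W) are all W)
n=21: W (go to 14, an L position)
n=22: W (go to 20, an L position)
n=23: W (go to 0, an L position)
n=24: W (go to 20, an L position)
n=25: W (go to 20, an L position)
n=26: L (options 13(W), 24(W), 25(W) are all W)
n=27: W (go to 26, an L position)
n=28: W (go to 14, an L position)
n=29: W (go to 0, an L position)
n=30: W (go to 20, an L position)
n=31: W (go to 0, an L position)
n=32: L (options 16(W), 24(W), 28(W), 30(W), 31(W) are all W)
n=33: W (go to 32, an L position)
n=34: W (go to 32, an L position)
n=35: L (options 28(W), 30(W), 34(W) are all W)
n=36: W (go to 32, an L position)
n=37: W (go to 0, an L position)
n=38: L (options 19(W), 36(W), 37(W) are all W)
L entries with 1 ≤ n ≤ 38 (n=0 is outside the asked range and is not counted): n = 1, 4, 9, 14, 20, 26, 32, 35, 38; that makes 9.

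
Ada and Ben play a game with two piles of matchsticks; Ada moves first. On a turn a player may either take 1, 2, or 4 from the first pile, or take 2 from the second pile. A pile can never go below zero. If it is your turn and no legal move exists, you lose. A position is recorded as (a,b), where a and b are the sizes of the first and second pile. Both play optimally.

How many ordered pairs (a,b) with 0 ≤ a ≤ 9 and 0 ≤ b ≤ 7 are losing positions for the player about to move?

Work bottom-up. With no move the player to move loses. Otherwise the position is W if at least one move leads to an L position for the opponent, and L if every move leads to a W.
Every move lowers a or b (never raises either), so fill the grid row by row in increasing a, and left to right within a row: each cell's successors are then already labelled.
      b=0  b=1  b=2  b=3  b=4  b=5  b=6  b=7
a=0:    L    L    W    W    L    L    W    W
a=1:    W    W    L    L    W    W    L    L
a=2:    W    W    W    W    W    W    W    W
a=3:    L    L    W    W    L    L    W    W
a=4:    W    W    L    L    W    W    L    L
a=5:    W    W    W    W    W    W    W    W
a=6:    L    L    W    W    L    L    W    W
a=7:    W    W    L    L    W    W    L    L
a=8:    W    W    W    W    W    W    W    W
a=9:    L    L    W    W    L    L    W    W
Cells with no legal move (terminal, hence L): (0,0), (0,1).
The remaining L cells, each justified by listing all of its moves:
(0,4): →(0,2)(W) only, which is W, so L
(0,5): →(0,3)(W) only, which is W, so L
(1,2): →(0,2)(W), (1,0)(W) — all W, so L
(1,3): →(0,3)(W), (1,1)(W) — all W, so L
(1,6): →(0,6)(W), (1,4)(W) — all W, so L
(1,7): →(0,7)(W), (1,5)(W) — all W, so L
(3,0): →(2,0)(W), (1,0)(W) — all W, so L
(3,1): →(2,1)(W), (1,1)(W) — all W, so L
(3,4): →(2,4)(W), (1,4)(W), (3,2)(W) — all W, so L
(3,5): →(2,5)(W), (1,5)(W), (3,3)(W) — all W, so L
(4,2): →(3,2)(W), (2,2)(W), (0,2)(W), (4,0)(W) — all W, so L
(4,3): →(3,3)(W), (2,3)(W), (0,3)(W), (4,1)(W) — all W, so L
(4,6): →(3,6)(W), (2,6)(W), (0,6)(W), (4,4)(W) — all W, so L
(4,7): →(3,7)(W), (2,7)(W), (0,7)(W), (4,5)(W) — all W, so L
(6,0): →(5,0)(W), (4,0)(W), (2,0)(W) — all W, so L
(6,1): →(5,1)(W), (4,1)(W), (2,1)(W) — all W, so L
(6,4): →(5,4)(W), (4,4)(W), (2,4)(W), (6,2)(W) — all W, so L
(6,5): →(5,5)(W), (4,5)(W), (2,5)(W), (6,3)(W) — all W, so L
(7,2): →(6,2)(W), (5,2)(W), (3,2)(W), (7,0)(W) — all W, so L
(7,3): →(6,3)(W), (5,3)(W), (3,3)(W), (7,1)(W) — all W, so L
(7,6): →(6,6)(W), (5,6)(W), (3,6)(W), (7,4)(W) — all W, so L
(7,7): →(6,7)(W), (5,7)(W), (3,7)(W), (7,5)(W) — all W, so L
(9,0): →(8,0)(W), (7,0)(W), (5,0)(W) — all W, so L
(9,1): →(8,1)(W), (7,1)(W), (5,1)(W) — all W, so L
(9,4): →(8,4)(W), (7,4)(W), (5,4)(W), (9,2)(W) — all W, so L
(9,5): →(8,5)(W), (7,5)(W), (5,5)(W), (9,3)(W) — all W, so L
Every other cell has at least one move into one of the L cells above, so it is W.
L cells per row: a=0: 4, a=1: 4, a=2: 0, a=3: 4, a=4: 4, a=5: 0, a=6: 4, a=7: 4, a=8: 0, a=9: 4; total 28.

28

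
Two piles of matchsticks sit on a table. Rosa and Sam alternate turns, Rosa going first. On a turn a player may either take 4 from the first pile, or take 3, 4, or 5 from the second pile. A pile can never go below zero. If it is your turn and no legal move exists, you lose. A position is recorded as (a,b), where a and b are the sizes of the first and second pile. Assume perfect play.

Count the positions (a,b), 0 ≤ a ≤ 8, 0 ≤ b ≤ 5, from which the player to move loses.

27

Compute win/loss labels from the base case upward. A position with no move is L. Any other position is W if it can reach an L in one move, else L.
Every move lowers a or b (never raises either), so fill the grid row by row in increasing a, and left to right within a row: each cell's successors are then already labelled.
      b=0  b=1  b=2  b=3  b=4  b=5
a=0:    L    L    L    W    W    W
a=1:    L    L    L    W    W    W
a=2:    L    L    L    W    W    W
a=3:    L    L    L    W    W    W
a=4:    W    W    W    L    L    L
a=5:    W    W    W    L    L    L
a=6:    W    W    W    L    L    L
a=7:    W    W    W    L    L    L
a=8:    L    L    L    W    W    W
Cells with no legal move (terminal, hence L): (0,0), (0,1), (0,2), (1,0), (1,1), (1,2), (2,0), (2,1), (2,2), (3,0), (3,1), (3,2).
The remaining L cells, each justified by listing all of its moves:
(4,3): L (options (0,3)(W), (4,0)(W) are all W)
(4,4): L (options (0,4)(W), (4,1)(W), (4,0)(W) are all W)
(4,5): L (options (0,5)(W), (4,2)(W), (4,1)(W), (4,0)(W) are all W)
(5,3): L (options (1,3)(W), (5,0)(W) are all W)
(5,4): L (options (1,4)(W), (5,1)(W), (5,0)(W) are all W)
(5,5): L (options (1,5)(W), (5,2)(W), (5,1)(W), (5,0)(W) are all W)
(6,3): L (options (2,3)(W), (6,0)(W) are all W)
(6,4): L (options (2,4)(W), (6,1)(W), (6,0)(W) are all W)
(6,5): L (options (2,5)(W), (6,2)(W), (6,1)(W), (6,0)(W) are all W)
(7,3): L (options (3,3)(W), (7,0)(W) are all W)
(7,4): L (options (3,4)(W), (7,1)(W), (7,0)(W) are all W)
(7,5): L (options (3,5)(W), (7,2)(W), (7,1)(W), (7,0)(W) are all W)
(8,0): L (sole option (4,0)(W) is W)
(8,1): L (sole option (4,1)(W) is W)
(8,2): L (sole option (4,2)(W) is W)
Every other cell has at least one move into one of the L cells above, so it is W.
L cells per row: a=0: 3, a=1: 3, a=2: 3, a=3: 3, a=4: 3, a=5: 3, a=6: 3, a=7: 3, a=8: 3; total 27.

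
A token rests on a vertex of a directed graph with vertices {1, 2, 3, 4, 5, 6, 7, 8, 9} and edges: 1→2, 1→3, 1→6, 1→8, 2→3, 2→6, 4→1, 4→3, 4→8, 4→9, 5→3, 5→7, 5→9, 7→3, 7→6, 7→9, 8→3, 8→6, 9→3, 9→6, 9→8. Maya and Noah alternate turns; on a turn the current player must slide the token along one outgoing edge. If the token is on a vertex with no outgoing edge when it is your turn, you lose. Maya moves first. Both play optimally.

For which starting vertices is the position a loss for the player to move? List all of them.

Positions with no move are L. A position that does have a move is losing for the player to move precisely when every available move leads to a winning position for the opponent. Fill in the labels:
Every edge goes from a vertex to one that appears earlier in the order 6, 3, 8, 9, 2, 1, 7, 5, 4, so processing vertices in that order labels each vertex after all of its successors.
6: no outgoing edge → L
3: no outgoing edge → L
8: can move to 3, which is L ⇒ W
9: can move to 3, which is L ⇒ W
2: can move to 3, which is L ⇒ W
1: can move to 3, which is L ⇒ W
7: can move to 3, which is L ⇒ W
5: can move to 3, which is L ⇒ W
4: can move to 3, which is L ⇒ W
The losing starting vertices are exactly the entries labelled L in this table (2 of them).

3, 6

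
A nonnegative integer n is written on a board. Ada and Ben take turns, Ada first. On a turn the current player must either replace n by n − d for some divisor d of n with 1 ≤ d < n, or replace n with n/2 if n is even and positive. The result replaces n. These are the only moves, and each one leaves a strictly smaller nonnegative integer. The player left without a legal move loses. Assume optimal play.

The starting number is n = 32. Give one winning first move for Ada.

Positions with no move are L. A position that does have a move is losing for the player to move precisely when every available move leads to a winning position for the opponent. Fill in the labels:
n=0: no move → L
n=1: no move → L
n=2: →1(L), so W
n=3: →2(W) only, which is W, so L
n=4: →3(L), so W
n=5: →4(W) only, which is W, so L
n=6: →3(L), so W
n=7: →6(W) only, which is W, so L
n=8: →7(L), so W
n=9: →6(W), 8(W) — all W, so L
n=10: →5(L), so W
n=11: →10(W) only, which is W, so L
n=12: →9(L), so W
n=13: →12(W) only, which is W, so L
n=14: →7(L), so W
n=15: →10(W), 12(W), 14(W) — all W, so L
n=16: →15(L), so W
n=17: →16(W) only, which is W, so L
n=18: →9(L), so W
n=19: →18(W) only, which is W, so L
n=20: →15(L), so W
n=21: →14(W), 18(W), 20(W) — all W, so L
n=22: →11(L), so W
n=23: →22(W) only, which is W, so L
n=24: →21(L), so W
n=25: →20(W), 24(W) — all W, so L
n=26: →13(L), so W
n=27: →18(W), 24(W), 26(W) — all W, so L
n=28: →21(L), so W
n=29: →28(W) only, which is W, so L
n=30: →15(L), so W
n=31: →30(W) only, which is W, so L
n=32: →31(L), so W
From 32, the L positions reachable in one move are: 31.

Move to 31.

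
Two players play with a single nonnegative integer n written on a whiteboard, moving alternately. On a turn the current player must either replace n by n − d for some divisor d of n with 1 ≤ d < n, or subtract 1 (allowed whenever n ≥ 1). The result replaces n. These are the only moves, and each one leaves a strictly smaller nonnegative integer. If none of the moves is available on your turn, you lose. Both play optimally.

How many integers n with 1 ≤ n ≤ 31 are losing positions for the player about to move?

15

Work bottom-up. With no move the player to move loses. Otherwise the position is W if at least one move leads to an L position for the opponent, and L if every move leads to a W.
n=0: no move → L
n=1: W (go to 0, an L position)
n=2: L (sole option 1(W) is W)
n=3: W (go to 2, an L position)
n=4: W (go to 2, an L position)
n=5: L (sole option 4(W) is W)
n=6: W (go to 5, an L position)
n=7: L (sole option 6(W) is W)
n=8: W (go to 7, an L position)
n=9: L (options 6(W), 8(W) are all W)
n=10: W (go to 5, an L position)
n=11: L (sole option 10(W) is W)
n=12: W (go to 9, an L position)
n=13: L (sole option 12(W) is W)
n=14: W (go to 7, an L position)
n=15: L (options 10(W), 12(W), 14(W) are all W)
n=16: W (go to 15, an L position)
n=17: L (sole option 16(W) is W)
n=18: W (go to 9, an L position)
n=19: L (sole option 18(W) is W)
n=20: W (go to 15, an L position)
n=21: L (options 14(W), 18(W), 20(W) are all W)
n=22: W (go to 11, an L position)
n=23: L (sole option 22(W) is W)
n=24: W (go to 21, an L position)
n=25: L (options 20(W), 24(W) are all W)
n=26: W (go to 13, an L position)
n=27: L (options 18(W), 24(W), 26(W) are all W)
n=28: W (go to 21, an L position)
n=29: L (sole option 28(W) is W)
n=30: W (go to 15, an L position)
n=31: L (sole option 30(W) is W)
L entries with 1 ≤ n ≤ 31 (n=0 is outside the asked range and is not counted): n = 2, 5, 7, 9, 11, 13, 15, 17, 19, 21, 23, 25, 27, 29, 31; that makes 15.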